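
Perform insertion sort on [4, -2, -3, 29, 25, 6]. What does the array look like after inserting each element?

First element 4 is already 'sorted'
Insert -2: shifted 1 elements -> [-2, 4, -3, 29, 25, 6]
Insert -3: shifted 2 elements -> [-3, -2, 4, 29, 25, 6]
Insert 29: shifted 0 elements -> [-3, -2, 4, 29, 25, 6]
Insert 25: shifted 1 elements -> [-3, -2, 4, 25, 29, 6]
Insert 6: shifted 2 elements -> [-3, -2, 4, 6, 25, 29]


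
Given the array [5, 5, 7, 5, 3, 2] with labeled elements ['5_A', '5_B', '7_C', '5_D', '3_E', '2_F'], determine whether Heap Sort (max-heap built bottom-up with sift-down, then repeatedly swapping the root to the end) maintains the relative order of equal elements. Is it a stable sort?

Trace Heap Sort on the labeled array (the key is the number; the letter only tracks identity):
  Build max-heap: [7_C, 5_B, 5_A, 5_D, 3_E, 2_F]
  Swap root 7_C to index 5, re-heapify first 5 -> [5_B, 5_D, 5_A, 2_F, 3_E, 7_C]
  Swap root 5_B to index 4, re-heapify first 4 -> [5_D, 3_E, 5_A, 2_F, 5_B, 7_C]
  Swap root 5_D to index 3, re-heapify first 3 -> [5_A, 3_E, 2_F, 5_D, 5_B, 7_C]
  Swap root 5_A to index 2, re-heapify first 2 -> [3_E, 2_F, 5_A, 5_D, 5_B, 7_C]
  Swap root 3_E to index 1, re-heapify first 1 -> [2_F, 3_E, 5_A, 5_D, 5_B, 7_C]
Final order: [2_F, 3_E, 5_A, 5_D, 5_B, 7_C]
Equal keys:
  value 5: originally 5_A, 5_B, 5_D; after sorting 5_A, 5_D, 5_B -> order changed
Equal keys were reordered, so Heap Sort is not stable: heap construction and root-to-end swaps move elements without regard to the original order of equal keys. (One such input is enough; an unstable sort may happen to preserve order on other inputs, but it gives no guarantee.)
Answer: Not stable


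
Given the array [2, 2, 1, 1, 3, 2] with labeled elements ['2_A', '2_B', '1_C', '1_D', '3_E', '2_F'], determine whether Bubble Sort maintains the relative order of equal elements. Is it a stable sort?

Trace Bubble Sort on the labeled array (the key is the number; the letter only tracks identity):
  After pass 1: [2_A, 1_C, 1_D, 2_B, 2_F, 3_E]
  After pass 2: [1_C, 1_D, 2_A, 2_B, 2_F, 3_E]
  After pass 3: [1_C, 1_D, 2_A, 2_B, 2_F, 3_E] (no swaps, done)
Final order: [1_C, 1_D, 2_A, 2_B, 2_F, 3_E]
Equal keys:
  value 1: originally 1_C, 1_D; after sorting 1_C, 1_D -> order preserved
  value 2: originally 2_A, 2_B, 2_F; after sorting 2_A, 2_B, 2_F -> order preserved
All equal keys kept their original relative order. Bubble Sort is stable: it only swaps adjacent elements when the left one is strictly greater, so equal keys never move past each other.
Answer: Stable


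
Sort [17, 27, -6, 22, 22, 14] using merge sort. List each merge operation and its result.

Divide and conquer:
  Merge [27] + [-6] -> [-6, 27]
  Merge [17] + [-6, 27] -> [-6, 17, 27]
  Merge [22] + [14] -> [14, 22]
  Merge [22] + [14, 22] -> [14, 22, 22]
  Merge [-6, 17, 27] + [14, 22, 22] -> [-6, 14, 17, 22, 22, 27]


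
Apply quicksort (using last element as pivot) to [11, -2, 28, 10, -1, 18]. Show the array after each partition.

Partition 1: pivot=18 at index 4 -> [11, -2, 10, -1, 18, 28]
Partition 2: pivot=-1 at index 1 -> [-2, -1, 10, 11, 18, 28]
Partition 3: pivot=11 at index 3 -> [-2, -1, 10, 11, 18, 28]


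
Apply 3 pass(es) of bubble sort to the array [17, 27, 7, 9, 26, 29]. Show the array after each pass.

After pass 1: [17, 7, 9, 26, 27, 29] (3 swaps)
After pass 2: [7, 9, 17, 26, 27, 29] (2 swaps)
After pass 3: [7, 9, 17, 26, 27, 29] (0 swaps)
Total swaps: 5


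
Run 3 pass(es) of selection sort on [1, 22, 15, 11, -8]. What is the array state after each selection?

Pass 1: Select minimum -8 at index 4, swap -> [-8, 22, 15, 11, 1]
Pass 2: Select minimum 1 at index 4, swap -> [-8, 1, 15, 11, 22]
Pass 3: Select minimum 11 at index 3, swap -> [-8, 1, 11, 15, 22]


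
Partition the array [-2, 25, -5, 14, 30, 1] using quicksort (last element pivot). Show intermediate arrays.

Partition 1: pivot=1 at index 2 -> [-2, -5, 1, 14, 30, 25]
Partition 2: pivot=-5 at index 0 -> [-5, -2, 1, 14, 30, 25]
Partition 3: pivot=25 at index 4 -> [-5, -2, 1, 14, 25, 30]


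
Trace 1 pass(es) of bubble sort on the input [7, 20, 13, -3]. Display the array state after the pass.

After pass 1: [7, 13, -3, 20] (2 swaps)
Total swaps: 2


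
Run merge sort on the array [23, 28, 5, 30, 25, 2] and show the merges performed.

Divide and conquer:
  Merge [28] + [5] -> [5, 28]
  Merge [23] + [5, 28] -> [5, 23, 28]
  Merge [25] + [2] -> [2, 25]
  Merge [30] + [2, 25] -> [2, 25, 30]
  Merge [5, 23, 28] + [2, 25, 30] -> [2, 5, 23, 25, 28, 30]


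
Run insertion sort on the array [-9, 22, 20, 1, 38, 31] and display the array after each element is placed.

First element -9 is already 'sorted'
Insert 22: shifted 0 elements -> [-9, 22, 20, 1, 38, 31]
Insert 20: shifted 1 elements -> [-9, 20, 22, 1, 38, 31]
Insert 1: shifted 2 elements -> [-9, 1, 20, 22, 38, 31]
Insert 38: shifted 0 elements -> [-9, 1, 20, 22, 38, 31]
Insert 31: shifted 1 elements -> [-9, 1, 20, 22, 31, 38]


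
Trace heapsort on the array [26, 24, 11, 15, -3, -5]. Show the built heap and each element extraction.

Build heap: [26, 24, 11, 15, -3, -5]
Extract 26: [24, 15, 11, -5, -3, 26]
Extract 24: [15, -3, 11, -5, 24, 26]
Extract 15: [11, -3, -5, 15, 24, 26]
Extract 11: [-3, -5, 11, 15, 24, 26]
Extract -3: [-5, -3, 11, 15, 24, 26]


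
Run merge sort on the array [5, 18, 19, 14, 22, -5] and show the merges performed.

Divide and conquer:
  Merge [18] + [19] -> [18, 19]
  Merge [5] + [18, 19] -> [5, 18, 19]
  Merge [22] + [-5] -> [-5, 22]
  Merge [14] + [-5, 22] -> [-5, 14, 22]
  Merge [5, 18, 19] + [-5, 14, 22] -> [-5, 5, 14, 18, 19, 22]


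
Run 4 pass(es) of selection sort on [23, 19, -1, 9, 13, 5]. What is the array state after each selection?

Pass 1: Select minimum -1 at index 2, swap -> [-1, 19, 23, 9, 13, 5]
Pass 2: Select minimum 5 at index 5, swap -> [-1, 5, 23, 9, 13, 19]
Pass 3: Select minimum 9 at index 3, swap -> [-1, 5, 9, 23, 13, 19]
Pass 4: Select minimum 13 at index 4, swap -> [-1, 5, 9, 13, 23, 19]


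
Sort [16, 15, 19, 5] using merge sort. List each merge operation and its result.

Divide and conquer:
  Merge [16] + [15] -> [15, 16]
  Merge [19] + [5] -> [5, 19]
  Merge [15, 16] + [5, 19] -> [5, 15, 16, 19]


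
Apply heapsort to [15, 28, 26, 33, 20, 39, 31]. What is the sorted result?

Build heap: [39, 33, 31, 28, 20, 26, 15]
Extract 39: [33, 28, 31, 15, 20, 26, 39]
Extract 33: [31, 28, 26, 15, 20, 33, 39]
Extract 31: [28, 20, 26, 15, 31, 33, 39]
Extract 28: [26, 20, 15, 28, 31, 33, 39]
Extract 26: [20, 15, 26, 28, 31, 33, 39]
Extract 20: [15, 20, 26, 28, 31, 33, 39]


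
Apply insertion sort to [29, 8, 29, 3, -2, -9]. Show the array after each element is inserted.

First element 29 is already 'sorted'
Insert 8: shifted 1 elements -> [8, 29, 29, 3, -2, -9]
Insert 29: shifted 0 elements -> [8, 29, 29, 3, -2, -9]
Insert 3: shifted 3 elements -> [3, 8, 29, 29, -2, -9]
Insert -2: shifted 4 elements -> [-2, 3, 8, 29, 29, -9]
Insert -9: shifted 5 elements -> [-9, -2, 3, 8, 29, 29]


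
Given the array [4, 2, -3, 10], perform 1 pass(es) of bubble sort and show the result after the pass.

After pass 1: [2, -3, 4, 10] (2 swaps)
Total swaps: 2


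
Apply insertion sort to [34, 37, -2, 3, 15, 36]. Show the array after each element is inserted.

First element 34 is already 'sorted'
Insert 37: shifted 0 elements -> [34, 37, -2, 3, 15, 36]
Insert -2: shifted 2 elements -> [-2, 34, 37, 3, 15, 36]
Insert 3: shifted 2 elements -> [-2, 3, 34, 37, 15, 36]
Insert 15: shifted 2 elements -> [-2, 3, 15, 34, 37, 36]
Insert 36: shifted 1 elements -> [-2, 3, 15, 34, 36, 37]


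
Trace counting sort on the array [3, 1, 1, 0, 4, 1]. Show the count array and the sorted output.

Count array: [1, 3, 0, 1, 1]
(count[i] = number of elements equal to i)
Cumulative count: [1, 4, 4, 5, 6]
Sorted: [0, 1, 1, 1, 3, 4]


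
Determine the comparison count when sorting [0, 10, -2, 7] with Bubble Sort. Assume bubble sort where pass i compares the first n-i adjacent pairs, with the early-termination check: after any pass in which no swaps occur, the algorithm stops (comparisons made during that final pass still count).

Pass 1: compare adjacent pairs (0,1)..(2,3) = 3 comparison(s), 2 swap(s) -> [0, -2, 7, 10]
Pass 2: compare adjacent pairs (0,1)..(1,2) = 2 comparison(s), 1 swap(s) -> [-2, 0, 7, 10]
Pass 3: compare adjacent pairs (0,1)..(0,1) = 1 comparison(s), 0 swap(s) -> [-2, 0, 7, 10]
No swaps in this pass, so bubble sort stops here.
Total comparisons: 3 + 2 + 1 = 6


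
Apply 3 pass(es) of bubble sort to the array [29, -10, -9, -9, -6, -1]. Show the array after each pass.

After pass 1: [-10, -9, -9, -6, -1, 29] (5 swaps)
After pass 2: [-10, -9, -9, -6, -1, 29] (0 swaps)
After pass 3: [-10, -9, -9, -6, -1, 29] (0 swaps)
Total swaps: 5


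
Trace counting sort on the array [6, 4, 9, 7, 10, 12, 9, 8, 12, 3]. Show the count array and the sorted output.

Count array: [0, 0, 0, 1, 1, 0, 1, 1, 1, 2, 1, 0, 2]
(count[i] = number of elements equal to i)
Cumulative count: [0, 0, 0, 1, 2, 2, 3, 4, 5, 7, 8, 8, 10]
Sorted: [3, 4, 6, 7, 8, 9, 9, 10, 12, 12]


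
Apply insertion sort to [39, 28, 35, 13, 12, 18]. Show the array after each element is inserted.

First element 39 is already 'sorted'
Insert 28: shifted 1 elements -> [28, 39, 35, 13, 12, 18]
Insert 35: shifted 1 elements -> [28, 35, 39, 13, 12, 18]
Insert 13: shifted 3 elements -> [13, 28, 35, 39, 12, 18]
Insert 12: shifted 4 elements -> [12, 13, 28, 35, 39, 18]
Insert 18: shifted 3 elements -> [12, 13, 18, 28, 35, 39]


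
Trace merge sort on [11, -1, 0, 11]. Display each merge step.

Divide and conquer:
  Merge [11] + [-1] -> [-1, 11]
  Merge [0] + [11] -> [0, 11]
  Merge [-1, 11] + [0, 11] -> [-1, 0, 11, 11]


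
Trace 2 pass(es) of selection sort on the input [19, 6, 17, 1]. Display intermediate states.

Pass 1: Select minimum 1 at index 3, swap -> [1, 6, 17, 19]
Pass 2: Select minimum 6 at index 1, swap -> [1, 6, 17, 19]


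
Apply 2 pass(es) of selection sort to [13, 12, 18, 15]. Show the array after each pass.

Pass 1: Select minimum 12 at index 1, swap -> [12, 13, 18, 15]
Pass 2: Select minimum 13 at index 1, swap -> [12, 13, 18, 15]


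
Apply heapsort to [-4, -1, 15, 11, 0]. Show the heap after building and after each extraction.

Build heap: [15, 11, -4, -1, 0]
Extract 15: [11, 0, -4, -1, 15]
Extract 11: [0, -1, -4, 11, 15]
Extract 0: [-1, -4, 0, 11, 15]
Extract -1: [-4, -1, 0, 11, 15]


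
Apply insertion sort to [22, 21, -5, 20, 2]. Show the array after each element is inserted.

First element 22 is already 'sorted'
Insert 21: shifted 1 elements -> [21, 22, -5, 20, 2]
Insert -5: shifted 2 elements -> [-5, 21, 22, 20, 2]
Insert 20: shifted 2 elements -> [-5, 20, 21, 22, 2]
Insert 2: shifted 3 elements -> [-5, 2, 20, 21, 22]


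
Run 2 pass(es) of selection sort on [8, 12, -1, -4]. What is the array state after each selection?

Pass 1: Select minimum -4 at index 3, swap -> [-4, 12, -1, 8]
Pass 2: Select minimum -1 at index 2, swap -> [-4, -1, 12, 8]


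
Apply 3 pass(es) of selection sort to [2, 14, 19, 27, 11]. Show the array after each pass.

Pass 1: Select minimum 2 at index 0, swap -> [2, 14, 19, 27, 11]
Pass 2: Select minimum 11 at index 4, swap -> [2, 11, 19, 27, 14]
Pass 3: Select minimum 14 at index 4, swap -> [2, 11, 14, 27, 19]


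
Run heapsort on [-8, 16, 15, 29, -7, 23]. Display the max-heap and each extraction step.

Build heap: [29, 16, 23, -8, -7, 15]
Extract 29: [23, 16, 15, -8, -7, 29]
Extract 23: [16, -7, 15, -8, 23, 29]
Extract 16: [15, -7, -8, 16, 23, 29]
Extract 15: [-7, -8, 15, 16, 23, 29]
Extract -7: [-8, -7, 15, 16, 23, 29]


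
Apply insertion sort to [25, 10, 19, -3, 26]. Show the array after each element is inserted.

First element 25 is already 'sorted'
Insert 10: shifted 1 elements -> [10, 25, 19, -3, 26]
Insert 19: shifted 1 elements -> [10, 19, 25, -3, 26]
Insert -3: shifted 3 elements -> [-3, 10, 19, 25, 26]
Insert 26: shifted 0 elements -> [-3, 10, 19, 25, 26]


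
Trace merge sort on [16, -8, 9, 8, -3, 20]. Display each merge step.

Divide and conquer:
  Merge [-8] + [9] -> [-8, 9]
  Merge [16] + [-8, 9] -> [-8, 9, 16]
  Merge [-3] + [20] -> [-3, 20]
  Merge [8] + [-3, 20] -> [-3, 8, 20]
  Merge [-8, 9, 16] + [-3, 8, 20] -> [-8, -3, 8, 9, 16, 20]


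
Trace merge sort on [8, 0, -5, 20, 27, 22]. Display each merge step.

Divide and conquer:
  Merge [0] + [-5] -> [-5, 0]
  Merge [8] + [-5, 0] -> [-5, 0, 8]
  Merge [27] + [22] -> [22, 27]
  Merge [20] + [22, 27] -> [20, 22, 27]
  Merge [-5, 0, 8] + [20, 22, 27] -> [-5, 0, 8, 20, 22, 27]


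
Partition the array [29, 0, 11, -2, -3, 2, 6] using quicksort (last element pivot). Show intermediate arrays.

Partition 1: pivot=6 at index 4 -> [0, -2, -3, 2, 6, 29, 11]
Partition 2: pivot=2 at index 3 -> [0, -2, -3, 2, 6, 29, 11]
Partition 3: pivot=-3 at index 0 -> [-3, -2, 0, 2, 6, 29, 11]
Partition 4: pivot=0 at index 2 -> [-3, -2, 0, 2, 6, 29, 11]
Partition 5: pivot=11 at index 5 -> [-3, -2, 0, 2, 6, 11, 29]


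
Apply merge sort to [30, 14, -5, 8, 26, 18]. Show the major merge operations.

Divide and conquer:
  Merge [14] + [-5] -> [-5, 14]
  Merge [30] + [-5, 14] -> [-5, 14, 30]
  Merge [26] + [18] -> [18, 26]
  Merge [8] + [18, 26] -> [8, 18, 26]
  Merge [-5, 14, 30] + [8, 18, 26] -> [-5, 8, 14, 18, 26, 30]


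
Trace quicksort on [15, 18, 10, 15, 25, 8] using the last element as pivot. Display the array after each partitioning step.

Partition 1: pivot=8 at index 0 -> [8, 18, 10, 15, 25, 15]
Partition 2: pivot=15 at index 3 -> [8, 10, 15, 15, 25, 18]
Partition 3: pivot=15 at index 2 -> [8, 10, 15, 15, 25, 18]
Partition 4: pivot=18 at index 4 -> [8, 10, 15, 15, 18, 25]


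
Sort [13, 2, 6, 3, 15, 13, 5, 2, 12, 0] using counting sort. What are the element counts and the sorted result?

Count array: [1, 0, 2, 1, 0, 1, 1, 0, 0, 0, 0, 0, 1, 2, 0, 1]
(count[i] = number of elements equal to i)
Cumulative count: [1, 1, 3, 4, 4, 5, 6, 6, 6, 6, 6, 6, 7, 9, 9, 10]
Sorted: [0, 2, 2, 3, 5, 6, 12, 13, 13, 15]


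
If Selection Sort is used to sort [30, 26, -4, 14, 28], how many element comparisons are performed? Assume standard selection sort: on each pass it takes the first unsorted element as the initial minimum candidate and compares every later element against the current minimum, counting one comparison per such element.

Pass 1: scan indices 1..4 for the minimum = 4 comparison(s); min is -4, place at index 0 -> [-4, 26, 30, 14, 28]
Pass 2: scan indices 2..4 for the minimum = 3 comparison(s); min is 14, place at index 1 -> [-4, 14, 30, 26, 28]
Pass 3: scan indices 3..4 for the minimum = 2 comparison(s); min is 26, place at index 2 -> [-4, 14, 26, 30, 28]
Pass 4: scan indices 4..4 for the minimum = 1 comparison(s); min is 28, place at index 3 -> [-4, 14, 26, 28, 30]
Selection sort always scans the whole unsorted suffix, so the count is (n-1) + (n-2) + ... + 1 = n(n-1)/2 = 5*4/2 = 10 regardless of the input order.
Total comparisons: 4 + 3 + 2 + 1 = 10


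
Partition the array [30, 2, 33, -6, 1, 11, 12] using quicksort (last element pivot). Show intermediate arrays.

Partition 1: pivot=12 at index 4 -> [2, -6, 1, 11, 12, 30, 33]
Partition 2: pivot=11 at index 3 -> [2, -6, 1, 11, 12, 30, 33]
Partition 3: pivot=1 at index 1 -> [-6, 1, 2, 11, 12, 30, 33]
Partition 4: pivot=33 at index 6 -> [-6, 1, 2, 11, 12, 30, 33]


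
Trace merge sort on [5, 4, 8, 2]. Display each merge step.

Divide and conquer:
  Merge [5] + [4] -> [4, 5]
  Merge [8] + [2] -> [2, 8]
  Merge [4, 5] + [2, 8] -> [2, 4, 5, 8]


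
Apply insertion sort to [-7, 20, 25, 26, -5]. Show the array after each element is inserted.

First element -7 is already 'sorted'
Insert 20: shifted 0 elements -> [-7, 20, 25, 26, -5]
Insert 25: shifted 0 elements -> [-7, 20, 25, 26, -5]
Insert 26: shifted 0 elements -> [-7, 20, 25, 26, -5]
Insert -5: shifted 3 elements -> [-7, -5, 20, 25, 26]


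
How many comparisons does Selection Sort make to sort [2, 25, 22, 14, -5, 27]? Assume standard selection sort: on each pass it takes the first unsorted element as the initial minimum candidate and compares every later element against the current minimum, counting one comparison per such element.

Pass 1: scan indices 1..5 for the minimum = 5 comparison(s); min is -5, place at index 0 -> [-5, 25, 22, 14, 2, 27]
Pass 2: scan indices 2..5 for the minimum = 4 comparison(s); min is 2, place at index 1 -> [-5, 2, 22, 14, 25, 27]
Pass 3: scan indices 3..5 for the minimum = 3 comparison(s); min is 14, place at index 2 -> [-5, 2, 14, 22, 25, 27]
Pass 4: scan indices 4..5 for the minimum = 2 comparison(s); min is 22, place at index 3 -> [-5, 2, 14, 22, 25, 27]
Pass 5: scan indices 5..5 for the minimum = 1 comparison(s); min is 25, place at index 4 -> [-5, 2, 14, 22, 25, 27]
Selection sort always scans the whole unsorted suffix, so the count is (n-1) + (n-2) + ... + 1 = n(n-1)/2 = 6*5/2 = 15 regardless of the input order.
Total comparisons: 5 + 4 + 3 + 2 + 1 = 15


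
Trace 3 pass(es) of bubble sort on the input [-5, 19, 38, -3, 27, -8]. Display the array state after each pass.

After pass 1: [-5, 19, -3, 27, -8, 38] (3 swaps)
After pass 2: [-5, -3, 19, -8, 27, 38] (2 swaps)
After pass 3: [-5, -3, -8, 19, 27, 38] (1 swaps)
Total swaps: 6


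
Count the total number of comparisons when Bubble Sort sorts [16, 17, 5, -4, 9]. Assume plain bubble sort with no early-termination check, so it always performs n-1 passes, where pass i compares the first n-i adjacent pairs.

Pass 1: compare adjacent pairs (0,1)..(3,4) = 4 comparison(s), 3 swap(s) -> [16, 5, -4, 9, 17]
Pass 2: compare adjacent pairs (0,1)..(2,3) = 3 comparison(s), 3 swap(s) -> [5, -4, 9, 16, 17]
Pass 3: compare adjacent pairs (0,1)..(1,2) = 2 comparison(s), 1 swap(s) -> [-4, 5, 9, 16, 17]
Pass 4: compare adjacent pairs (0,1)..(0,1) = 1 comparison(s), 0 swap(s) -> [-4, 5, 9, 16, 17]
Total comparisons: 4 + 3 + 2 + 1 = 10


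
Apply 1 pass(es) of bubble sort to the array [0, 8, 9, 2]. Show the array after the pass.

After pass 1: [0, 8, 2, 9] (1 swaps)
Total swaps: 1


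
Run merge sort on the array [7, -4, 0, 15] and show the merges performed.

Divide and conquer:
  Merge [7] + [-4] -> [-4, 7]
  Merge [0] + [15] -> [0, 15]
  Merge [-4, 7] + [0, 15] -> [-4, 0, 7, 15]


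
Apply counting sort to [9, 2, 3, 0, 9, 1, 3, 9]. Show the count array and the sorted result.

Count array: [1, 1, 1, 2, 0, 0, 0, 0, 0, 3]
(count[i] = number of elements equal to i)
Cumulative count: [1, 2, 3, 5, 5, 5, 5, 5, 5, 8]
Sorted: [0, 1, 2, 3, 3, 9, 9, 9]


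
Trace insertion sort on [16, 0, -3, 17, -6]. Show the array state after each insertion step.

First element 16 is already 'sorted'
Insert 0: shifted 1 elements -> [0, 16, -3, 17, -6]
Insert -3: shifted 2 elements -> [-3, 0, 16, 17, -6]
Insert 17: shifted 0 elements -> [-3, 0, 16, 17, -6]
Insert -6: shifted 4 elements -> [-6, -3, 0, 16, 17]


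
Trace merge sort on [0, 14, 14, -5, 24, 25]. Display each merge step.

Divide and conquer:
  Merge [14] + [14] -> [14, 14]
  Merge [0] + [14, 14] -> [0, 14, 14]
  Merge [24] + [25] -> [24, 25]
  Merge [-5] + [24, 25] -> [-5, 24, 25]
  Merge [0, 14, 14] + [-5, 24, 25] -> [-5, 0, 14, 14, 24, 25]


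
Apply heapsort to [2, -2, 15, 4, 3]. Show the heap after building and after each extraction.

Build heap: [15, 4, 2, -2, 3]
Extract 15: [4, 3, 2, -2, 15]
Extract 4: [3, -2, 2, 4, 15]
Extract 3: [2, -2, 3, 4, 15]
Extract 2: [-2, 2, 3, 4, 15]


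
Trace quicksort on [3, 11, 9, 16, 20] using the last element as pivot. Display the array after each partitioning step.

Partition 1: pivot=20 at index 4 -> [3, 11, 9, 16, 20]
Partition 2: pivot=16 at index 3 -> [3, 11, 9, 16, 20]
Partition 3: pivot=9 at index 1 -> [3, 9, 11, 16, 20]


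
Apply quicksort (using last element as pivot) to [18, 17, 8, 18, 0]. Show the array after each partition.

Partition 1: pivot=0 at index 0 -> [0, 17, 8, 18, 18]
Partition 2: pivot=18 at index 4 -> [0, 17, 8, 18, 18]
Partition 3: pivot=18 at index 3 -> [0, 17, 8, 18, 18]
Partition 4: pivot=8 at index 1 -> [0, 8, 17, 18, 18]


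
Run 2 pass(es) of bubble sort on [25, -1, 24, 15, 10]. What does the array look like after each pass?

After pass 1: [-1, 24, 15, 10, 25] (4 swaps)
After pass 2: [-1, 15, 10, 24, 25] (2 swaps)
Total swaps: 6


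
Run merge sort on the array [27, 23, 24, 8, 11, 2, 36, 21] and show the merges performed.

Divide and conquer:
  Merge [27] + [23] -> [23, 27]
  Merge [24] + [8] -> [8, 24]
  Merge [23, 27] + [8, 24] -> [8, 23, 24, 27]
  Merge [11] + [2] -> [2, 11]
  Merge [36] + [21] -> [21, 36]
  Merge [2, 11] + [21, 36] -> [2, 11, 21, 36]
  Merge [8, 23, 24, 27] + [2, 11, 21, 36] -> [2, 8, 11, 21, 23, 24, 27, 36]


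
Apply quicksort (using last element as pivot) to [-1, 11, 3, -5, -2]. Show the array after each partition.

Partition 1: pivot=-2 at index 1 -> [-5, -2, 3, -1, 11]
Partition 2: pivot=11 at index 4 -> [-5, -2, 3, -1, 11]
Partition 3: pivot=-1 at index 2 -> [-5, -2, -1, 3, 11]


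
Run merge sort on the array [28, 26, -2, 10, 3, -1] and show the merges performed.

Divide and conquer:
  Merge [26] + [-2] -> [-2, 26]
  Merge [28] + [-2, 26] -> [-2, 26, 28]
  Merge [3] + [-1] -> [-1, 3]
  Merge [10] + [-1, 3] -> [-1, 3, 10]
  Merge [-2, 26, 28] + [-1, 3, 10] -> [-2, -1, 3, 10, 26, 28]


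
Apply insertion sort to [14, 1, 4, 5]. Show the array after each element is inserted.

First element 14 is already 'sorted'
Insert 1: shifted 1 elements -> [1, 14, 4, 5]
Insert 4: shifted 1 elements -> [1, 4, 14, 5]
Insert 5: shifted 1 elements -> [1, 4, 5, 14]


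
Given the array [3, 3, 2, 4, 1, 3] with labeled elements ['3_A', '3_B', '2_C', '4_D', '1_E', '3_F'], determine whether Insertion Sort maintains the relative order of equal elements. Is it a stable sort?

Trace Insertion Sort on the labeled array (the key is the number; the letter only tracks identity):
  Insert 3_B at index 1: [3_A, 3_B, 2_C, 4_D, 1_E, 3_F]
  Insert 2_C at index 0: [2_C, 3_A, 3_B, 4_D, 1_E, 3_F]
  Insert 4_D at index 3: [2_C, 3_A, 3_B, 4_D, 1_E, 3_F]
  Insert 1_E at index 0: [1_E, 2_C, 3_A, 3_B, 4_D, 3_F]
  Insert 3_F at index 4: [1_E, 2_C, 3_A, 3_B, 3_F, 4_D]
Final order: [1_E, 2_C, 3_A, 3_B, 3_F, 4_D]
Equal keys:
  value 3: originally 3_A, 3_B, 3_F; after sorting 3_A, 3_B, 3_F -> order preserved
All equal keys kept their original relative order. Insertion Sort is stable: elements are shifted only while they are strictly greater than the key, so a key is inserted after any equal elements already placed.
Answer: Stable


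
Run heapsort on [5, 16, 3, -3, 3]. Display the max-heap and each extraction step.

Build heap: [16, 5, 3, -3, 3]
Extract 16: [5, 3, 3, -3, 16]
Extract 5: [3, -3, 3, 5, 16]
Extract 3: [3, -3, 3, 5, 16]
Extract 3: [-3, 3, 3, 5, 16]


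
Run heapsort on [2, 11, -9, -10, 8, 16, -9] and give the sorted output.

Build heap: [16, 11, 2, -10, 8, -9, -9]
Extract 16: [11, 8, 2, -10, -9, -9, 16]
Extract 11: [8, -9, 2, -10, -9, 11, 16]
Extract 8: [2, -9, -9, -10, 8, 11, 16]
Extract 2: [-9, -10, -9, 2, 8, 11, 16]
Extract -9: [-9, -10, -9, 2, 8, 11, 16]
Extract -9: [-10, -9, -9, 2, 8, 11, 16]


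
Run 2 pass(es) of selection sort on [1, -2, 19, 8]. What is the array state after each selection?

Pass 1: Select minimum -2 at index 1, swap -> [-2, 1, 19, 8]
Pass 2: Select minimum 1 at index 1, swap -> [-2, 1, 19, 8]


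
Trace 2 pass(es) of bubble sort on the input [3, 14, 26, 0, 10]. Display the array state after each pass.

After pass 1: [3, 14, 0, 10, 26] (2 swaps)
After pass 2: [3, 0, 10, 14, 26] (2 swaps)
Total swaps: 4


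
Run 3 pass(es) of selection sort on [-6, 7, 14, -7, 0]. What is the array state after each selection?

Pass 1: Select minimum -7 at index 3, swap -> [-7, 7, 14, -6, 0]
Pass 2: Select minimum -6 at index 3, swap -> [-7, -6, 14, 7, 0]
Pass 3: Select minimum 0 at index 4, swap -> [-7, -6, 0, 7, 14]


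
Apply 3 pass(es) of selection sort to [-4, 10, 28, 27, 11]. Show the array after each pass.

Pass 1: Select minimum -4 at index 0, swap -> [-4, 10, 28, 27, 11]
Pass 2: Select minimum 10 at index 1, swap -> [-4, 10, 28, 27, 11]
Pass 3: Select minimum 11 at index 4, swap -> [-4, 10, 11, 27, 28]


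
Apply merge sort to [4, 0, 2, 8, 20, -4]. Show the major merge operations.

Divide and conquer:
  Merge [0] + [2] -> [0, 2]
  Merge [4] + [0, 2] -> [0, 2, 4]
  Merge [20] + [-4] -> [-4, 20]
  Merge [8] + [-4, 20] -> [-4, 8, 20]
  Merge [0, 2, 4] + [-4, 8, 20] -> [-4, 0, 2, 4, 8, 20]


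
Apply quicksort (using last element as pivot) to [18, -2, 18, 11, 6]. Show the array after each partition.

Partition 1: pivot=6 at index 1 -> [-2, 6, 18, 11, 18]
Partition 2: pivot=18 at index 4 -> [-2, 6, 18, 11, 18]
Partition 3: pivot=11 at index 2 -> [-2, 6, 11, 18, 18]


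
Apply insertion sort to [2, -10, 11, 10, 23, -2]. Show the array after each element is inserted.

First element 2 is already 'sorted'
Insert -10: shifted 1 elements -> [-10, 2, 11, 10, 23, -2]
Insert 11: shifted 0 elements -> [-10, 2, 11, 10, 23, -2]
Insert 10: shifted 1 elements -> [-10, 2, 10, 11, 23, -2]
Insert 23: shifted 0 elements -> [-10, 2, 10, 11, 23, -2]
Insert -2: shifted 4 elements -> [-10, -2, 2, 10, 11, 23]


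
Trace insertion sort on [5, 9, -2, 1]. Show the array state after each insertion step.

First element 5 is already 'sorted'
Insert 9: shifted 0 elements -> [5, 9, -2, 1]
Insert -2: shifted 2 elements -> [-2, 5, 9, 1]
Insert 1: shifted 2 elements -> [-2, 1, 5, 9]


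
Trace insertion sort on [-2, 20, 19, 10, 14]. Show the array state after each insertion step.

First element -2 is already 'sorted'
Insert 20: shifted 0 elements -> [-2, 20, 19, 10, 14]
Insert 19: shifted 1 elements -> [-2, 19, 20, 10, 14]
Insert 10: shifted 2 elements -> [-2, 10, 19, 20, 14]
Insert 14: shifted 2 elements -> [-2, 10, 14, 19, 20]


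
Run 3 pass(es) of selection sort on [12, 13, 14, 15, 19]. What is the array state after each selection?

Pass 1: Select minimum 12 at index 0, swap -> [12, 13, 14, 15, 19]
Pass 2: Select minimum 13 at index 1, swap -> [12, 13, 14, 15, 19]
Pass 3: Select minimum 14 at index 2, swap -> [12, 13, 14, 15, 19]


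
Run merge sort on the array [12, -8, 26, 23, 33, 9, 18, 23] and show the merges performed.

Divide and conquer:
  Merge [12] + [-8] -> [-8, 12]
  Merge [26] + [23] -> [23, 26]
  Merge [-8, 12] + [23, 26] -> [-8, 12, 23, 26]
  Merge [33] + [9] -> [9, 33]
  Merge [18] + [23] -> [18, 23]
  Merge [9, 33] + [18, 23] -> [9, 18, 23, 33]
  Merge [-8, 12, 23, 26] + [9, 18, 23, 33] -> [-8, 9, 12, 18, 23, 23, 26, 33]


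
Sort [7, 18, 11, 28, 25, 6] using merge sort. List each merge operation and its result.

Divide and conquer:
  Merge [18] + [11] -> [11, 18]
  Merge [7] + [11, 18] -> [7, 11, 18]
  Merge [25] + [6] -> [6, 25]
  Merge [28] + [6, 25] -> [6, 25, 28]
  Merge [7, 11, 18] + [6, 25, 28] -> [6, 7, 11, 18, 25, 28]


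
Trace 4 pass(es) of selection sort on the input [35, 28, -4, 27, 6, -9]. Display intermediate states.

Pass 1: Select minimum -9 at index 5, swap -> [-9, 28, -4, 27, 6, 35]
Pass 2: Select minimum -4 at index 2, swap -> [-9, -4, 28, 27, 6, 35]
Pass 3: Select minimum 6 at index 4, swap -> [-9, -4, 6, 27, 28, 35]
Pass 4: Select minimum 27 at index 3, swap -> [-9, -4, 6, 27, 28, 35]


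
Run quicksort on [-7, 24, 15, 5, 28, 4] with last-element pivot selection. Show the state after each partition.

Partition 1: pivot=4 at index 1 -> [-7, 4, 15, 5, 28, 24]
Partition 2: pivot=24 at index 4 -> [-7, 4, 15, 5, 24, 28]
Partition 3: pivot=5 at index 2 -> [-7, 4, 5, 15, 24, 28]


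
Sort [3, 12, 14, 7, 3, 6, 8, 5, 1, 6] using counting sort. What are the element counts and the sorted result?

Count array: [0, 1, 0, 2, 0, 1, 2, 1, 1, 0, 0, 0, 1, 0, 1]
(count[i] = number of elements equal to i)
Cumulative count: [0, 1, 1, 3, 3, 4, 6, 7, 8, 8, 8, 8, 9, 9, 10]
Sorted: [1, 3, 3, 5, 6, 6, 7, 8, 12, 14]


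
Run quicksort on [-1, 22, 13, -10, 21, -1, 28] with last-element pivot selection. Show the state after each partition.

Partition 1: pivot=28 at index 6 -> [-1, 22, 13, -10, 21, -1, 28]
Partition 2: pivot=-1 at index 2 -> [-1, -10, -1, 22, 21, 13, 28]
Partition 3: pivot=-10 at index 0 -> [-10, -1, -1, 22, 21, 13, 28]
Partition 4: pivot=13 at index 3 -> [-10, -1, -1, 13, 21, 22, 28]
Partition 5: pivot=22 at index 5 -> [-10, -1, -1, 13, 21, 22, 28]


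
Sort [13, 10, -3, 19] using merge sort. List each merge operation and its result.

Divide and conquer:
  Merge [13] + [10] -> [10, 13]
  Merge [-3] + [19] -> [-3, 19]
  Merge [10, 13] + [-3, 19] -> [-3, 10, 13, 19]


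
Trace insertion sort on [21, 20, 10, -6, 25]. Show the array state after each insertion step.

First element 21 is already 'sorted'
Insert 20: shifted 1 elements -> [20, 21, 10, -6, 25]
Insert 10: shifted 2 elements -> [10, 20, 21, -6, 25]
Insert -6: shifted 3 elements -> [-6, 10, 20, 21, 25]
Insert 25: shifted 0 elements -> [-6, 10, 20, 21, 25]


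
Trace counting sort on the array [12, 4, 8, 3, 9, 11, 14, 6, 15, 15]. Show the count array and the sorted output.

Count array: [0, 0, 0, 1, 1, 0, 1, 0, 1, 1, 0, 1, 1, 0, 1, 2]
(count[i] = number of elements equal to i)
Cumulative count: [0, 0, 0, 1, 2, 2, 3, 3, 4, 5, 5, 6, 7, 7, 8, 10]
Sorted: [3, 4, 6, 8, 9, 11, 12, 14, 15, 15]


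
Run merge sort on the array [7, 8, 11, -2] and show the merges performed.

Divide and conquer:
  Merge [7] + [8] -> [7, 8]
  Merge [11] + [-2] -> [-2, 11]
  Merge [7, 8] + [-2, 11] -> [-2, 7, 8, 11]


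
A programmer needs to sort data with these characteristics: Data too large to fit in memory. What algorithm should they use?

Best choice: External merge sort
Reason: Minimizes disk I/O by sequential reads/writes


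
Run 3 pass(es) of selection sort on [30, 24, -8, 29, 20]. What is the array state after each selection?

Pass 1: Select minimum -8 at index 2, swap -> [-8, 24, 30, 29, 20]
Pass 2: Select minimum 20 at index 4, swap -> [-8, 20, 30, 29, 24]
Pass 3: Select minimum 24 at index 4, swap -> [-8, 20, 24, 29, 30]


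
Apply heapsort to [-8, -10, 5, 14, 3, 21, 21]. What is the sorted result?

Build heap: [21, 14, 21, -10, 3, 5, -8]
Extract 21: [21, 14, 5, -10, 3, -8, 21]
Extract 21: [14, 3, 5, -10, -8, 21, 21]
Extract 14: [5, 3, -8, -10, 14, 21, 21]
Extract 5: [3, -10, -8, 5, 14, 21, 21]
Extract 3: [-8, -10, 3, 5, 14, 21, 21]
Extract -8: [-10, -8, 3, 5, 14, 21, 21]


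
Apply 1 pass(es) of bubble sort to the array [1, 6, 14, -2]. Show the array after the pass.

After pass 1: [1, 6, -2, 14] (1 swaps)
Total swaps: 1


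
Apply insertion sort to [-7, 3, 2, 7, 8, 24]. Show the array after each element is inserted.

First element -7 is already 'sorted'
Insert 3: shifted 0 elements -> [-7, 3, 2, 7, 8, 24]
Insert 2: shifted 1 elements -> [-7, 2, 3, 7, 8, 24]
Insert 7: shifted 0 elements -> [-7, 2, 3, 7, 8, 24]
Insert 8: shifted 0 elements -> [-7, 2, 3, 7, 8, 24]
Insert 24: shifted 0 elements -> [-7, 2, 3, 7, 8, 24]


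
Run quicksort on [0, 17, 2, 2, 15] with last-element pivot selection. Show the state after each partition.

Partition 1: pivot=15 at index 3 -> [0, 2, 2, 15, 17]
Partition 2: pivot=2 at index 2 -> [0, 2, 2, 15, 17]
Partition 3: pivot=2 at index 1 -> [0, 2, 2, 15, 17]


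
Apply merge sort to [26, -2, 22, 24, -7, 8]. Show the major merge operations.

Divide and conquer:
  Merge [-2] + [22] -> [-2, 22]
  Merge [26] + [-2, 22] -> [-2, 22, 26]
  Merge [-7] + [8] -> [-7, 8]
  Merge [24] + [-7, 8] -> [-7, 8, 24]
  Merge [-2, 22, 26] + [-7, 8, 24] -> [-7, -2, 8, 22, 24, 26]


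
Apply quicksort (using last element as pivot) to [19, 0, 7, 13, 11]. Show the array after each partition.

Partition 1: pivot=11 at index 2 -> [0, 7, 11, 13, 19]
Partition 2: pivot=7 at index 1 -> [0, 7, 11, 13, 19]
Partition 3: pivot=19 at index 4 -> [0, 7, 11, 13, 19]


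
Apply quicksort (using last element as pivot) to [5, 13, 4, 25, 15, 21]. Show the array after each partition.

Partition 1: pivot=21 at index 4 -> [5, 13, 4, 15, 21, 25]
Partition 2: pivot=15 at index 3 -> [5, 13, 4, 15, 21, 25]
Partition 3: pivot=4 at index 0 -> [4, 13, 5, 15, 21, 25]
Partition 4: pivot=5 at index 1 -> [4, 5, 13, 15, 21, 25]


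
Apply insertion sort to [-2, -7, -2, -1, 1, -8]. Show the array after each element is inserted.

First element -2 is already 'sorted'
Insert -7: shifted 1 elements -> [-7, -2, -2, -1, 1, -8]
Insert -2: shifted 0 elements -> [-7, -2, -2, -1, 1, -8]
Insert -1: shifted 0 elements -> [-7, -2, -2, -1, 1, -8]
Insert 1: shifted 0 elements -> [-7, -2, -2, -1, 1, -8]
Insert -8: shifted 5 elements -> [-8, -7, -2, -2, -1, 1]


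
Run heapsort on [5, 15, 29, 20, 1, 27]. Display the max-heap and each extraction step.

Build heap: [29, 20, 27, 15, 1, 5]
Extract 29: [27, 20, 5, 15, 1, 29]
Extract 27: [20, 15, 5, 1, 27, 29]
Extract 20: [15, 1, 5, 20, 27, 29]
Extract 15: [5, 1, 15, 20, 27, 29]
Extract 5: [1, 5, 15, 20, 27, 29]


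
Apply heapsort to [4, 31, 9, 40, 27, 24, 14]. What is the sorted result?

Build heap: [40, 31, 24, 4, 27, 9, 14]
Extract 40: [31, 27, 24, 4, 14, 9, 40]
Extract 31: [27, 14, 24, 4, 9, 31, 40]
Extract 27: [24, 14, 9, 4, 27, 31, 40]
Extract 24: [14, 4, 9, 24, 27, 31, 40]
Extract 14: [9, 4, 14, 24, 27, 31, 40]
Extract 9: [4, 9, 14, 24, 27, 31, 40]


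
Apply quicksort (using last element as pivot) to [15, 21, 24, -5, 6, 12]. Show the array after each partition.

Partition 1: pivot=12 at index 2 -> [-5, 6, 12, 15, 21, 24]
Partition 2: pivot=6 at index 1 -> [-5, 6, 12, 15, 21, 24]
Partition 3: pivot=24 at index 5 -> [-5, 6, 12, 15, 21, 24]
Partition 4: pivot=21 at index 4 -> [-5, 6, 12, 15, 21, 24]


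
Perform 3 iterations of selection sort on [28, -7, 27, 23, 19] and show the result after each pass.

Pass 1: Select minimum -7 at index 1, swap -> [-7, 28, 27, 23, 19]
Pass 2: Select minimum 19 at index 4, swap -> [-7, 19, 27, 23, 28]
Pass 3: Select minimum 23 at index 3, swap -> [-7, 19, 23, 27, 28]


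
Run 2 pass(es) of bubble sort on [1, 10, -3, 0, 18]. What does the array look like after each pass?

After pass 1: [1, -3, 0, 10, 18] (2 swaps)
After pass 2: [-3, 0, 1, 10, 18] (2 swaps)
Total swaps: 4


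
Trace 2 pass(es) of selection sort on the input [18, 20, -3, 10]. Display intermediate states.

Pass 1: Select minimum -3 at index 2, swap -> [-3, 20, 18, 10]
Pass 2: Select minimum 10 at index 3, swap -> [-3, 10, 18, 20]


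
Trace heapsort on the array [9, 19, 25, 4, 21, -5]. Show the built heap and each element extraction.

Build heap: [25, 21, 9, 4, 19, -5]
Extract 25: [21, 19, 9, 4, -5, 25]
Extract 21: [19, 4, 9, -5, 21, 25]
Extract 19: [9, 4, -5, 19, 21, 25]
Extract 9: [4, -5, 9, 19, 21, 25]
Extract 4: [-5, 4, 9, 19, 21, 25]


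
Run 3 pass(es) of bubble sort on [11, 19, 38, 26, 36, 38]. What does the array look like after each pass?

After pass 1: [11, 19, 26, 36, 38, 38] (2 swaps)
After pass 2: [11, 19, 26, 36, 38, 38] (0 swaps)
After pass 3: [11, 19, 26, 36, 38, 38] (0 swaps)
Total swaps: 2


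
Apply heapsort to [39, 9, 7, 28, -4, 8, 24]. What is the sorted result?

Build heap: [39, 28, 24, 9, -4, 8, 7]
Extract 39: [28, 9, 24, 7, -4, 8, 39]
Extract 28: [24, 9, 8, 7, -4, 28, 39]
Extract 24: [9, 7, 8, -4, 24, 28, 39]
Extract 9: [8, 7, -4, 9, 24, 28, 39]
Extract 8: [7, -4, 8, 9, 24, 28, 39]
Extract 7: [-4, 7, 8, 9, 24, 28, 39]


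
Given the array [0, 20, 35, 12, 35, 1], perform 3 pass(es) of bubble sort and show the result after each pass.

After pass 1: [0, 20, 12, 35, 1, 35] (2 swaps)
After pass 2: [0, 12, 20, 1, 35, 35] (2 swaps)
After pass 3: [0, 12, 1, 20, 35, 35] (1 swaps)
Total swaps: 5


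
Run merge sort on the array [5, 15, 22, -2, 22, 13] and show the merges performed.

Divide and conquer:
  Merge [15] + [22] -> [15, 22]
  Merge [5] + [15, 22] -> [5, 15, 22]
  Merge [22] + [13] -> [13, 22]
  Merge [-2] + [13, 22] -> [-2, 13, 22]
  Merge [5, 15, 22] + [-2, 13, 22] -> [-2, 5, 13, 15, 22, 22]


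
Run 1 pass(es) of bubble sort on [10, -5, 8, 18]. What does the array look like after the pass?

After pass 1: [-5, 8, 10, 18] (2 swaps)
Total swaps: 2


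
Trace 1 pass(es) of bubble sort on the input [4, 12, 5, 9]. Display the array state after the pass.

After pass 1: [4, 5, 9, 12] (2 swaps)
Total swaps: 2


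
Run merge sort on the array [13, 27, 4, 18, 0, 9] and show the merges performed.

Divide and conquer:
  Merge [27] + [4] -> [4, 27]
  Merge [13] + [4, 27] -> [4, 13, 27]
  Merge [0] + [9] -> [0, 9]
  Merge [18] + [0, 9] -> [0, 9, 18]
  Merge [4, 13, 27] + [0, 9, 18] -> [0, 4, 9, 13, 18, 27]


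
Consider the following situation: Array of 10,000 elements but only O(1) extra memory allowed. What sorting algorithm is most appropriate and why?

Best choice: Heapsort
Reason: Heapsort rearranges the array in place using O(1) auxiliary space and still guarantees O(n log n) time; quicksort partitions in place but needs Theta(log n) stack space for recursion (O(n) in the worst case), and mergesort requires O(n) auxiliary space


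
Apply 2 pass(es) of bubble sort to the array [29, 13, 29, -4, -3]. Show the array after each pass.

After pass 1: [13, 29, -4, -3, 29] (3 swaps)
After pass 2: [13, -4, -3, 29, 29] (2 swaps)
Total swaps: 5


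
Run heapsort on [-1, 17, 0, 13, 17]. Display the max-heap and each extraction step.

Build heap: [17, 17, 0, 13, -1]
Extract 17: [17, 13, 0, -1, 17]
Extract 17: [13, -1, 0, 17, 17]
Extract 13: [0, -1, 13, 17, 17]
Extract 0: [-1, 0, 13, 17, 17]


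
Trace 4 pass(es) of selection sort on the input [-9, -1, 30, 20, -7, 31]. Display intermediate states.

Pass 1: Select minimum -9 at index 0, swap -> [-9, -1, 30, 20, -7, 31]
Pass 2: Select minimum -7 at index 4, swap -> [-9, -7, 30, 20, -1, 31]
Pass 3: Select minimum -1 at index 4, swap -> [-9, -7, -1, 20, 30, 31]
Pass 4: Select minimum 20 at index 3, swap -> [-9, -7, -1, 20, 30, 31]


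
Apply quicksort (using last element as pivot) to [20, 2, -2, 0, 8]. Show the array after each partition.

Partition 1: pivot=8 at index 3 -> [2, -2, 0, 8, 20]
Partition 2: pivot=0 at index 1 -> [-2, 0, 2, 8, 20]


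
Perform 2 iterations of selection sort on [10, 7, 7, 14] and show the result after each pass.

Pass 1: Select minimum 7 at index 1, swap -> [7, 10, 7, 14]
Pass 2: Select minimum 7 at index 2, swap -> [7, 7, 10, 14]


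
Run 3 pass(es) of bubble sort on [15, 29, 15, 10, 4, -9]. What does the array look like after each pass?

After pass 1: [15, 15, 10, 4, -9, 29] (4 swaps)
After pass 2: [15, 10, 4, -9, 15, 29] (3 swaps)
After pass 3: [10, 4, -9, 15, 15, 29] (3 swaps)
Total swaps: 10


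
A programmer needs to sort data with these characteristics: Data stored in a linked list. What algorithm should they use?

Best choice: Merge sort
Reason: Merge sort doesn't require random access; can be done in O(1) extra space for linked lists


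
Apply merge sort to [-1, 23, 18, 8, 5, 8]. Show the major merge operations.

Divide and conquer:
  Merge [23] + [18] -> [18, 23]
  Merge [-1] + [18, 23] -> [-1, 18, 23]
  Merge [5] + [8] -> [5, 8]
  Merge [8] + [5, 8] -> [5, 8, 8]
  Merge [-1, 18, 23] + [5, 8, 8] -> [-1, 5, 8, 8, 18, 23]


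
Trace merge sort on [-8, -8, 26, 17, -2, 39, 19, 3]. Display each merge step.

Divide and conquer:
  Merge [-8] + [-8] -> [-8, -8]
  Merge [26] + [17] -> [17, 26]
  Merge [-8, -8] + [17, 26] -> [-8, -8, 17, 26]
  Merge [-2] + [39] -> [-2, 39]
  Merge [19] + [3] -> [3, 19]
  Merge [-2, 39] + [3, 19] -> [-2, 3, 19, 39]
  Merge [-8, -8, 17, 26] + [-2, 3, 19, 39] -> [-8, -8, -2, 3, 17, 19, 26, 39]


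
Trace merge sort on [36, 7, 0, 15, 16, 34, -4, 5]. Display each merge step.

Divide and conquer:
  Merge [36] + [7] -> [7, 36]
  Merge [0] + [15] -> [0, 15]
  Merge [7, 36] + [0, 15] -> [0, 7, 15, 36]
  Merge [16] + [34] -> [16, 34]
  Merge [-4] + [5] -> [-4, 5]
  Merge [16, 34] + [-4, 5] -> [-4, 5, 16, 34]
  Merge [0, 7, 15, 36] + [-4, 5, 16, 34] -> [-4, 0, 5, 7, 15, 16, 34, 36]
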